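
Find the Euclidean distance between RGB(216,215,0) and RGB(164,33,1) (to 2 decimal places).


d = √[(R₁-R₂)² + (G₁-G₂)² + (B₁-B₂)²]
d = √[(216-164)² + (215-33)² + (0-1)²]
d = √[2704 + 33124 + 1]
d = √35829
d ≈ 189.29


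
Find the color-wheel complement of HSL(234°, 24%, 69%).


Complement = opposite side of color wheel = hue + 180°
H' = (234 + 180) mod 360 = 54°
S and L unchanged.
= HSL(54°, 24%, 69%)


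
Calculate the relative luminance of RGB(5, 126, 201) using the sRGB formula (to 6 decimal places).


Linearize each channel (sRGB transfer function): c = v/255; c_lin = c/12.92 if c ≤ 0.04045, else ((c+0.055)/1.055)^2.4
  R: 5/255 ≈ 0.019608 ≤ 0.04045 → 0.019608/12.92 ≈ 0.001518
  G: 126/255 ≈ 0.494118 > 0.04045 → ((0.494118+0.055)/1.055)^2.4 ≈ 0.208637
  B: 201/255 ≈ 0.788235 > 0.04045 → ((0.788235+0.055)/1.055)^2.4 ≈ 0.584078
R_lin = 0.001518, G_lin = 0.208637, B_lin = 0.584078
L = 0.2126×R + 0.7152×G + 0.0722×B
L = 0.2126×0.001518 + 0.7152×0.208637 + 0.0722×0.584078
L ≈ 0.191710


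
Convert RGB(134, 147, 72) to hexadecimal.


R = 134 → 86 (hex)
G = 147 → 93 (hex)
B = 72 → 48 (hex)
Hex = #869348


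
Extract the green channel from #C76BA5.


Color: #C76BA5
R = C7 = 199
G = 6B = 107
B = A5 = 165
Green = 107


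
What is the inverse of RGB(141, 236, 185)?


Invert: (255-R, 255-G, 255-B)
R: 255-141 = 114
G: 255-236 = 19
B: 255-185 = 70
= RGB(114, 19, 70)


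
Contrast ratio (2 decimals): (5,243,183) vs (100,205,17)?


Linearize each sRGB channel c=v/255: c/12.92 if c ≤ 0.04045 else ((c+0.055)/1.055)^2.4
L = 0.2126×R_lin + 0.7152×G_lin + 0.0722×B_lin
Color 1 (5,243,183):
  R=5: 5/255≈0.0196 ≤ 0.04045 → 0.0196/12.92 ≈ 0.00152
  G=243: 243/255≈0.9529 > 0.04045 → ((0.9529+0.055)/1.055)^2.4 ≈ 0.89627
  B=183: 183/255≈0.7176 > 0.04045 → ((0.7176+0.055)/1.055)^2.4 ≈ 0.47353
  L1 = 0.2126×0.00152 + 0.7152×0.89627 + 0.0722×0.47353 ≈ 0.67552
Color 2 (100,205,17):
  R=100: 100/255≈0.3922 > 0.04045 → ((0.3922+0.055)/1.055)^2.4 ≈ 0.12744
  G=205: 205/255≈0.8039 > 0.04045 → ((0.8039+0.055)/1.055)^2.4 ≈ 0.61050
  B=17: 17/255≈0.0667 > 0.04045 → ((0.0667+0.055)/1.055)^2.4 ≈ 0.00561
  L2 = 0.2126×0.12744 + 0.7152×0.61050 + 0.0722×0.00561 ≈ 0.46412
Lighter = 0.67552, Darker = 0.46412
Ratio = (L_lighter + 0.05) / (L_darker + 0.05)
Ratio = (0.67552 + 0.05) / (0.46412 + 0.05) = 0.72552 / 0.51412 ≈ 1.4112
Ratio ≈ 1.41:1


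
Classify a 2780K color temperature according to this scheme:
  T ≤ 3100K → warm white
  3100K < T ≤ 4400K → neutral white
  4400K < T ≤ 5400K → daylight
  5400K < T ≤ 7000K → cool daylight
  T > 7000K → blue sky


Temperature: 2780K
2780K ≤ 3100K → warm white
Classification: warm white


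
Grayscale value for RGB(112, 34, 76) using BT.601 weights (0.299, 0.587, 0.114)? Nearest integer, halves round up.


Gray = 0.299×R + 0.587×G + 0.114×B
Gray = 0.299×112 + 0.587×34 + 0.114×76
Gray = 33.488 + 19.958 + 8.664
Gray = 62.110 → round half up → 62
Gray = 62


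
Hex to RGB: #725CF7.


72 → 114 (R)
5C → 92 (G)
F7 → 247 (B)
= RGB(114, 92, 247)


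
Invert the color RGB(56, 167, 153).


Invert: (255-R, 255-G, 255-B)
R: 255-56 = 199
G: 255-167 = 88
B: 255-153 = 102
= RGB(199, 88, 102)


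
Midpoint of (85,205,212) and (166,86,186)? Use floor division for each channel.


Midpoint: each channel = ⌊(C₁+C₂)/2⌋
R: ⌊(85+166)/2⌋ = 125
G: ⌊(205+86)/2⌋ = 145
B: ⌊(212+186)/2⌋ = 199
= RGB(125, 145, 199)


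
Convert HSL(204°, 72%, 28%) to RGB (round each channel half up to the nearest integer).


H=204°, S=0.72, L=0.28
C = (1-|2L-1|)×S = (1-|-0.44|)×0.72 = 0.4032
H' = H/60 = 204/60 ≈ 3.4000; X = C×(1-|H' mod 2 - 1|) = 0.24192
m = L - C/2 = 0.28 - 0.2016 = 0.0784
Sector ⌊H'⌋ = 3 → (R',G',B') = (0.0, 0.24192, 0.4032)
RGB = ((R'+m)×255, (G'+m)×255, (B'+m)×255) = (19.992, 81.6816, 122.808)
Round half up → RGB(20, 82, 123)


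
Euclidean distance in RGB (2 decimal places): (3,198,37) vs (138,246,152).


d = √[(R₁-R₂)² + (G₁-G₂)² + (B₁-B₂)²]
d = √[(3-138)² + (198-246)² + (37-152)²]
d = √[18225 + 2304 + 13225]
d = √33754
d ≈ 183.72


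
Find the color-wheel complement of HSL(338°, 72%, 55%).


Complement = opposite side of color wheel = hue + 180°
H' = (338 + 180) mod 360 = 158°
S and L unchanged.
= HSL(158°, 72%, 55%)


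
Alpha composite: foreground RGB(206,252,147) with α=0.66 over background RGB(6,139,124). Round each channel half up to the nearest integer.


C = α×F + (1-α)×B, with 1-α = 0.34
R: 0.66×206 + 0.34×6 = 135.96 + 2.04 = 138.00 → 138
G: 0.66×252 + 0.34×139 = 166.32 + 47.26 = 213.58 → 214
B: 0.66×147 + 0.34×124 = 97.02 + 42.16 = 139.18 → 139
= RGB(138, 214, 139)


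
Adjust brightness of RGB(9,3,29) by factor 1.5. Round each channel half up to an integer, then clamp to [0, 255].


Multiply each channel by 1.5, round half up, clamp to [0, 255]
R: 9×1.5 = 13.5 → round → 14
G: 3×1.5 = 4.5 → round → 5
B: 29×1.5 = 43.5 → round → 44
= RGB(14, 5, 44)


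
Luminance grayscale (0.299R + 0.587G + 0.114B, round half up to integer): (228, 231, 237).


Gray = 0.299×R + 0.587×G + 0.114×B
Gray = 0.299×228 + 0.587×231 + 0.114×237
Gray = 68.172 + 135.597 + 27.018
Gray = 230.787 → round half up → 231
Gray = 231


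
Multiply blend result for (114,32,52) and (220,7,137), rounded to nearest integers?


Multiply: C = A×B/255, rounded to nearest integer
R: 114×220/255 = 25080/255 ≈ 98.353 → 98
G: 32×7/255 = 224/255 ≈ 0.878 → 1
B: 52×137/255 = 7124/255 ≈ 27.937 → 28
= RGB(98, 1, 28)


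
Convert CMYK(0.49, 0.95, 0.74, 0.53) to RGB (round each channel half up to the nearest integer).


R = 255 × (1-C) × (1-K) = 255 × 0.51 × 0.47 = 61.1235 → 61
G = 255 × (1-M) × (1-K) = 255 × 0.05 × 0.47 = 5.9925 → 6
B = 255 × (1-Y) × (1-K) = 255 × 0.26 × 0.47 = 31.161 → 31
= RGB(61, 6, 31)


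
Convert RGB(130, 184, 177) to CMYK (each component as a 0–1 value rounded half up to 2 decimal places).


R'=130/255≈0.5098, G'=184/255≈0.7216, B'=177/255≈0.6941
K = 1 - max(R',G',B') = 1 - 184/255 = 71/255 = 0.27843… → 0.28
(1-R'-K)/(1-K) simplifies to (max-R)/max with max = 184:
C = (184-130)/184 = 54/184 = 0.29347… → 0.29
M = (184-184)/184 = 0/184 = 0 → 0.00
Y = (184-177)/184 = 7/184 = 0.03804… → 0.04
= CMYK(0.29, 0.00, 0.04, 0.28)


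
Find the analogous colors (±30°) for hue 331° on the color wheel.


Base hue: 331°
Left analog: (331 - 30) mod 360 = 301°
Right analog: (331 + 30) mod 360 = 1°
Analogous hues = 301° and 1°


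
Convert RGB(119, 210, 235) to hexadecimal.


R = 119 → 77 (hex)
G = 210 → D2 (hex)
B = 235 → EB (hex)
Hex = #77D2EB


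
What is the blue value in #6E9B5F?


Color: #6E9B5F
R = 6E = 110
G = 9B = 155
B = 5F = 95
Blue = 95


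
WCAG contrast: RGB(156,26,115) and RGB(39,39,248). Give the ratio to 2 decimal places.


Linearize each sRGB channel c=v/255: c/12.92 if c ≤ 0.04045 else ((c+0.055)/1.055)^2.4
L = 0.2126×R_lin + 0.7152×G_lin + 0.0722×B_lin
Color 1 (156,26,115):
  R=156: 156/255≈0.6118 > 0.04045 → ((0.6118+0.055)/1.055)^2.4 ≈ 0.33245
  G=26: 26/255≈0.1020 > 0.04045 → ((0.1020+0.055)/1.055)^2.4 ≈ 0.01033
  B=115: 115/255≈0.4510 > 0.04045 → ((0.4510+0.055)/1.055)^2.4 ≈ 0.17144
  L1 = 0.2126×0.33245 + 0.7152×0.01033 + 0.0722×0.17144 ≈ 0.09045
Color 2 (39,39,248):
  R=39: 39/255≈0.1529 > 0.04045 → ((0.1529+0.055)/1.055)^2.4 ≈ 0.02029
  G=39: 39/255≈0.1529 > 0.04045 → ((0.1529+0.055)/1.055)^2.4 ≈ 0.02029
  B=248: 248/255≈0.9725 > 0.04045 → ((0.9725+0.055)/1.055)^2.4 ≈ 0.93869
  L2 = 0.2126×0.02029 + 0.7152×0.02029 + 0.0722×0.93869 ≈ 0.08660
Lighter = 0.09045, Darker = 0.08660
Ratio = (L_lighter + 0.05) / (L_darker + 0.05)
Ratio = (0.09045 + 0.05) / (0.08660 + 0.05) = 0.14045 / 0.13660 ≈ 1.0282
Ratio ≈ 1.03:1


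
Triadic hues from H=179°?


Triadic: equally spaced at 120° intervals
H1 = 179°
H2 = (179 + 120) mod 360 = 299°
H3 = (179 + 240) mod 360 = 59°
Triadic = 179°, 299°, 59°


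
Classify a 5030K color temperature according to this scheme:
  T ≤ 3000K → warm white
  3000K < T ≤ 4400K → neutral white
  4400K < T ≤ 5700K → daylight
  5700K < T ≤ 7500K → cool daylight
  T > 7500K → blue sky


Temperature: 5030K
4400K < 5030K ≤ 5700K → daylight
Classification: daylight


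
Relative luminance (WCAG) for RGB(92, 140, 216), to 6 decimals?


Linearize each channel (sRGB transfer function): c = v/255; c_lin = c/12.92 if c ≤ 0.04045, else ((c+0.055)/1.055)^2.4
  R: 92/255 ≈ 0.360784 > 0.04045 → ((0.360784+0.055)/1.055)^2.4 ≈ 0.107023
  G: 140/255 ≈ 0.549020 > 0.04045 → ((0.549020+0.055)/1.055)^2.4 ≈ 0.262251
  B: 216/255 ≈ 0.847059 > 0.04045 → ((0.847059+0.055)/1.055)^2.4 ≈ 0.686685
R_lin = 0.107023, G_lin = 0.262251, B_lin = 0.686685
L = 0.2126×R + 0.7152×G + 0.0722×B
L = 0.2126×0.107023 + 0.7152×0.262251 + 0.0722×0.686685
L ≈ 0.259893


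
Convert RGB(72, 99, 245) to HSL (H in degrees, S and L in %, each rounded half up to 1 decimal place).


Normalize: R'=72/255≈0.2824, G'=99/255≈0.3882, B'=245/255≈0.9608
Max=245/255, Min=72/255, Δ=Max-Min=173/255
L = (Max+Min)/2 = (245+72)/510 = 317/510 = 0.62156… → L = 62.2%
L > 0.5 → S = Δ/(2-Max-Min) = 173/(510-245-72) = 173/193 = 0.89637… → S = 89.6%
(the 1/255 factors cancel in S and H, so raw channel differences can be used)
Max is B' → H = 60 × ((R-G)/Δ + 4) = 60 × ((72-99)/173 + 4)
  -27/173 + 4 = -0.1560… + 4 = 3.8439…
  H = 60 × 3.8439… = 230.635…° → H = 230.6°
= HSL(230.6°, 89.6%, 62.2%)


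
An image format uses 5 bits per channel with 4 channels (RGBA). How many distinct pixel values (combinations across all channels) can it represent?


Total bits = 5 bits/channel × 4 channels = 20 bits
Distinct pixel values = 2^20
= 1,048,576 pixel values


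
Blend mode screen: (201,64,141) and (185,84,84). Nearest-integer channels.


Screen: C = 255 - (255-A)×(255-B)/255, rounded to nearest integer
R: 255 - (255-201)×(255-185)/255 = 255 - 3780/255 ≈ 255 - 14.824 = 240.176 → 240
G: 255 - (255-64)×(255-84)/255 = 255 - 32661/255 ≈ 255 - 128.082 = 126.918 → 127
B: 255 - (255-141)×(255-84)/255 = 255 - 19494/255 ≈ 255 - 76.447 = 178.553 → 179
= RGB(240, 127, 179)


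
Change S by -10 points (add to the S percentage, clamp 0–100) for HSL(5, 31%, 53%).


Original S = 31%
Adjustment = -10 percentage points
New S = 31 + (-10) = 21
Clamp to [0, 100] → 21
= HSL(5°, 21%, 53%)


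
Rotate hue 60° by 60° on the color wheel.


New hue = (H + rotation) mod 360
New hue = (60 + 60) mod 360
= 120 mod 360
= 120°


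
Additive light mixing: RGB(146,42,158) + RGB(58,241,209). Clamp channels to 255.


Additive: each channel = min(255, C₁+C₂)
R: 146+58 = 204 → 204
G: 42+241 = 283 → 255
B: 158+209 = 367 → 255
= RGB(204, 255, 255)


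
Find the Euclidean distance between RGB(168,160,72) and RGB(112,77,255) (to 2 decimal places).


d = √[(R₁-R₂)² + (G₁-G₂)² + (B₁-B₂)²]
d = √[(168-112)² + (160-77)² + (72-255)²]
d = √[3136 + 6889 + 33489]
d = √43514
d ≈ 208.60


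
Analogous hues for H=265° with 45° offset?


Base hue: 265°
Left analog: (265 - 45) mod 360 = 220°
Right analog: (265 + 45) mod 360 = 310°
Analogous hues = 220° and 310°


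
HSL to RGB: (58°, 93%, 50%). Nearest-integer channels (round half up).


H=58°, S=0.93, L=0.50
C = (1-|2L-1|)×S = (1-|0.00|)×0.93 = 0.93
H' = H/60 = 58/60 ≈ 0.9667; X = C×(1-|H' mod 2 - 1|) = 0.899
m = L - C/2 = 0.50 - 0.465 = 0.035
Sector ⌊H'⌋ = 0 → (R',G',B') = (0.93, 0.899, 0.0)
RGB = ((R'+m)×255, (G'+m)×255, (B'+m)×255) = (246.075, 238.17, 8.925)
Round half up → RGB(246, 238, 9)


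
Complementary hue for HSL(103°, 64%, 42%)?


Complement = opposite side of color wheel = hue + 180°
H' = (103 + 180) mod 360 = 283°
S and L unchanged.
= HSL(283°, 64%, 42%)


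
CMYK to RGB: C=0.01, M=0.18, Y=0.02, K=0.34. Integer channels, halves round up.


R = 255 × (1-C) × (1-K) = 255 × 0.99 × 0.66 = 166.617 → 167
G = 255 × (1-M) × (1-K) = 255 × 0.82 × 0.66 = 138.006 → 138
B = 255 × (1-Y) × (1-K) = 255 × 0.98 × 0.66 = 164.934 → 165
= RGB(167, 138, 165)


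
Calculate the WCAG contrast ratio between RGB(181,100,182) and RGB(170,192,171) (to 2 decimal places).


Linearize each sRGB channel c=v/255: c/12.92 if c ≤ 0.04045 else ((c+0.055)/1.055)^2.4
L = 0.2126×R_lin + 0.7152×G_lin + 0.0722×B_lin
Color 1 (181,100,182):
  R=181: 181/255≈0.7098 > 0.04045 → ((0.7098+0.055)/1.055)^2.4 ≈ 0.46208
  G=100: 100/255≈0.3922 > 0.04045 → ((0.3922+0.055)/1.055)^2.4 ≈ 0.12744
  B=182: 182/255≈0.7137 > 0.04045 → ((0.7137+0.055)/1.055)^2.4 ≈ 0.46778
  L1 = 0.2126×0.46208 + 0.7152×0.12744 + 0.0722×0.46778 ≈ 0.22315
Color 2 (170,192,171):
  R=170: 170/255≈0.6667 > 0.04045 → ((0.6667+0.055)/1.055)^2.4 ≈ 0.40198
  G=192: 192/255≈0.7529 > 0.04045 → ((0.7529+0.055)/1.055)^2.4 ≈ 0.52712
  B=171: 171/255≈0.6706 > 0.04045 → ((0.6706+0.055)/1.055)^2.4 ≈ 0.40724
  L2 = 0.2126×0.40198 + 0.7152×0.52712 + 0.0722×0.40724 ≈ 0.49186
Lighter = 0.49186, Darker = 0.22315
Ratio = (L_lighter + 0.05) / (L_darker + 0.05)
Ratio = (0.49186 + 0.05) / (0.22315 + 0.05) = 0.54186 / 0.27315 ≈ 1.9837
Ratio ≈ 1.98:1


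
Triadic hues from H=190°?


Triadic: equally spaced at 120° intervals
H1 = 190°
H2 = (190 + 120) mod 360 = 310°
H3 = (190 + 240) mod 360 = 70°
Triadic = 190°, 310°, 70°


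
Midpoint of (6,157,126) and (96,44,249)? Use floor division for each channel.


Midpoint: each channel = ⌊(C₁+C₂)/2⌋
R: ⌊(6+96)/2⌋ = 51
G: ⌊(157+44)/2⌋ = 100
B: ⌊(126+249)/2⌋ = 187
= RGB(51, 100, 187)


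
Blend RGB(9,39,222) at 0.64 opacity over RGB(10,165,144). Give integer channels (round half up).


C = α×F + (1-α)×B, with 1-α = 0.36
R: 0.64×9 + 0.36×10 = 5.76 + 3.60 = 9.36 → 9
G: 0.64×39 + 0.36×165 = 24.96 + 59.40 = 84.36 → 84
B: 0.64×222 + 0.36×144 = 142.08 + 51.84 = 193.92 → 194
= RGB(9, 84, 194)


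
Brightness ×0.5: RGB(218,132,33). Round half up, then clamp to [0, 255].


Multiply each channel by 0.5, round half up, clamp to [0, 255]
R: 218×0.5 = 109
G: 132×0.5 = 66
B: 33×0.5 = 16.5 → round → 17
= RGB(109, 66, 17)


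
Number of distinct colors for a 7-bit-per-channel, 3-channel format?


Total bits = 7 bits/channel × 3 channels = 21 bits
Distinct colors = 2^21
= 2,097,152 colors


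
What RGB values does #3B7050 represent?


3B → 59 (R)
70 → 112 (G)
50 → 80 (B)
= RGB(59, 112, 80)


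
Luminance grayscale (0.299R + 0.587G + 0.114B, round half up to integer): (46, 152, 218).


Gray = 0.299×R + 0.587×G + 0.114×B
Gray = 0.299×46 + 0.587×152 + 0.114×218
Gray = 13.754 + 89.224 + 24.852
Gray = 127.830 → round half up → 128
Gray = 128


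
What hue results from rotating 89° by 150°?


New hue = (H + rotation) mod 360
New hue = (89 + 150) mod 360
= 239 mod 360
= 239°


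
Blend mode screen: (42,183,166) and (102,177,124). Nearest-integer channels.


Screen: C = 255 - (255-A)×(255-B)/255, rounded to nearest integer
R: 255 - (255-42)×(255-102)/255 = 255 - 32589/255 ≈ 255 - 127.800 = 127.200 → 127
G: 255 - (255-183)×(255-177)/255 = 255 - 5616/255 ≈ 255 - 22.024 = 232.976 → 233
B: 255 - (255-166)×(255-124)/255 = 255 - 11659/255 ≈ 255 - 45.722 = 209.278 → 209
= RGB(127, 233, 209)


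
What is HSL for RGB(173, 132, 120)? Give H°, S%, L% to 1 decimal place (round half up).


Normalize: R'=173/255≈0.6784, G'=132/255≈0.5176, B'=120/255≈0.4706
Max=173/255, Min=120/255, Δ=Max-Min=53/255
L = (Max+Min)/2 = (173+120)/510 = 293/510 = 0.57450… → L = 57.5%
L > 0.5 → S = Δ/(2-Max-Min) = 53/(510-173-120) = 53/217 = 0.24423… → S = 24.4%
(the 1/255 factors cancel in S and H, so raw channel differences can be used)
Max is R' → H = 60 × (((G-B)/Δ) mod 6) = 60 × (((132-120)/53) mod 6)
  12/53 = 0.2264…
  H = 60 × 0.2264… = 13.584…° → H = 13.6°
= HSL(13.6°, 24.4%, 57.5%)


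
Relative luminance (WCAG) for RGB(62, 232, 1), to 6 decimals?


Linearize each channel (sRGB transfer function): c = v/255; c_lin = c/12.92 if c ≤ 0.04045, else ((c+0.055)/1.055)^2.4
  R: 62/255 ≈ 0.243137 > 0.04045 → ((0.243137+0.055)/1.055)^2.4 ≈ 0.048172
  G: 232/255 ≈ 0.909804 > 0.04045 → ((0.909804+0.055)/1.055)^2.4 ≈ 0.806952
  B: 1/255 ≈ 0.003922 ≤ 0.04045 → 0.003922/12.92 ≈ 0.000304
R_lin = 0.048172, G_lin = 0.806952, B_lin = 0.000304
L = 0.2126×R + 0.7152×G + 0.0722×B
L = 0.2126×0.048172 + 0.7152×0.806952 + 0.0722×0.000304
L ≈ 0.587395


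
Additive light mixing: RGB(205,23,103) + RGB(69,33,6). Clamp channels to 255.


Additive: each channel = min(255, C₁+C₂)
R: 205+69 = 274 → 255
G: 23+33 = 56 → 56
B: 103+6 = 109 → 109
= RGB(255, 56, 109)


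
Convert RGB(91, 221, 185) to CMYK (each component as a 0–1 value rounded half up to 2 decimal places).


R'=91/255≈0.3569, G'=221/255≈0.8667, B'=185/255≈0.7255
K = 1 - max(R',G',B') = 1 - 221/255 = 34/255 = 0.13333… → 0.13
(1-R'-K)/(1-K) simplifies to (max-R)/max with max = 221:
C = (221-91)/221 = 130/221 = 0.58823… → 0.59
M = (221-221)/221 = 0/221 = 0 → 0.00
Y = (221-185)/221 = 36/221 = 0.16289… → 0.16
= CMYK(0.59, 0.00, 0.16, 0.13)


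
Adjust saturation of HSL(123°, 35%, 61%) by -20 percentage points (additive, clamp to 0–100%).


Original S = 35%
Adjustment = -20 percentage points
New S = 35 + (-20) = 15
Clamp to [0, 100] → 15
= HSL(123°, 15%, 61%)


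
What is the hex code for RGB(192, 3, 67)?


R = 192 → C0 (hex)
G = 3 → 03 (hex)
B = 67 → 43 (hex)
Hex = #C00343


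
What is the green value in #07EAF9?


Color: #07EAF9
R = 07 = 7
G = EA = 234
B = F9 = 249
Green = 234


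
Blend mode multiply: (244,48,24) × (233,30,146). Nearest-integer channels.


Multiply: C = A×B/255, rounded to nearest integer
R: 244×233/255 = 56852/255 ≈ 222.949 → 223
G: 48×30/255 = 1440/255 ≈ 5.647 → 6
B: 24×146/255 = 3504/255 ≈ 13.741 → 14
= RGB(223, 6, 14)


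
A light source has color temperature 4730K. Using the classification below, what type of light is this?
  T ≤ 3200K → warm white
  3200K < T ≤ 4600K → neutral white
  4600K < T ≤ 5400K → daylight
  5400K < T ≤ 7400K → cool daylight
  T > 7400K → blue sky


Temperature: 4730K
4600K < 4730K ≤ 5400K → daylight
Classification: daylight


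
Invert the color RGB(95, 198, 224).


Invert: (255-R, 255-G, 255-B)
R: 255-95 = 160
G: 255-198 = 57
B: 255-224 = 31
= RGB(160, 57, 31)


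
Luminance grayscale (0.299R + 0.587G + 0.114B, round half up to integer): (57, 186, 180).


Gray = 0.299×R + 0.587×G + 0.114×B
Gray = 0.299×57 + 0.587×186 + 0.114×180
Gray = 17.043 + 109.182 + 20.520
Gray = 146.745 → round half up → 147
Gray = 147


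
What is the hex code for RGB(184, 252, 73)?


R = 184 → B8 (hex)
G = 252 → FC (hex)
B = 73 → 49 (hex)
Hex = #B8FC49


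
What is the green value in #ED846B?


Color: #ED846B
R = ED = 237
G = 84 = 132
B = 6B = 107
Green = 132


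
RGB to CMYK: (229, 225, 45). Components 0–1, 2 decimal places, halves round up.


R'=229/255≈0.8980, G'=225/255≈0.8824, B'=45/255≈0.1765
K = 1 - max(R',G',B') = 1 - 229/255 = 26/255 = 0.10196… → 0.10
(1-R'-K)/(1-K) simplifies to (max-R)/max with max = 229:
C = (229-229)/229 = 0/229 = 0 → 0.00
M = (229-225)/229 = 4/229 = 0.01746… → 0.02
Y = (229-45)/229 = 184/229 = 0.80349… → 0.80
= CMYK(0.00, 0.02, 0.80, 0.10)


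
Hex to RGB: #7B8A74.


7B → 123 (R)
8A → 138 (G)
74 → 116 (B)
= RGB(123, 138, 116)


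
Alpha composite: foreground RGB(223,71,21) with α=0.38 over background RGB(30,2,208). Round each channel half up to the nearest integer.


C = α×F + (1-α)×B, with 1-α = 0.62
R: 0.38×223 + 0.62×30 = 84.74 + 18.60 = 103.34 → 103
G: 0.38×71 + 0.62×2 = 26.98 + 1.24 = 28.22 → 28
B: 0.38×21 + 0.62×208 = 7.98 + 128.96 = 136.94 → 137
= RGB(103, 28, 137)


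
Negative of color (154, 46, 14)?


Invert: (255-R, 255-G, 255-B)
R: 255-154 = 101
G: 255-46 = 209
B: 255-14 = 241
= RGB(101, 209, 241)


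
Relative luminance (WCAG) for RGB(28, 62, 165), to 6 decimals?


Linearize each channel (sRGB transfer function): c = v/255; c_lin = c/12.92 if c ≤ 0.04045, else ((c+0.055)/1.055)^2.4
  R: 28/255 ≈ 0.109804 > 0.04045 → ((0.109804+0.055)/1.055)^2.4 ≈ 0.011612
  G: 62/255 ≈ 0.243137 > 0.04045 → ((0.243137+0.055)/1.055)^2.4 ≈ 0.048172
  B: 165/255 ≈ 0.647059 > 0.04045 → ((0.647059+0.055)/1.055)^2.4 ≈ 0.376262
R_lin = 0.011612, G_lin = 0.048172, B_lin = 0.376262
L = 0.2126×R + 0.7152×G + 0.0722×B
L = 0.2126×0.011612 + 0.7152×0.048172 + 0.0722×0.376262
L ≈ 0.064087


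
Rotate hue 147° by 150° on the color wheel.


New hue = (H + rotation) mod 360
New hue = (147 + 150) mod 360
= 297 mod 360
= 297°


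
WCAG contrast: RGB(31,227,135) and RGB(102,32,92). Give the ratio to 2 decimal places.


Linearize each sRGB channel c=v/255: c/12.92 if c ≤ 0.04045 else ((c+0.055)/1.055)^2.4
L = 0.2126×R_lin + 0.7152×G_lin + 0.0722×B_lin
Color 1 (31,227,135):
  R=31: 31/255≈0.1216 > 0.04045 → ((0.1216+0.055)/1.055)^2.4 ≈ 0.01370
  G=227: 227/255≈0.8902 > 0.04045 → ((0.8902+0.055)/1.055)^2.4 ≈ 0.76815
  B=135: 135/255≈0.5294 > 0.04045 → ((0.5294+0.055)/1.055)^2.4 ≈ 0.24228
  L1 = 0.2126×0.01370 + 0.7152×0.76815 + 0.0722×0.24228 ≈ 0.56979
Color 2 (102,32,92):
  R=102: 102/255≈0.4000 > 0.04045 → ((0.4000+0.055)/1.055)^2.4 ≈ 0.13287
  G=32: 32/255≈0.1255 > 0.04045 → ((0.1255+0.055)/1.055)^2.4 ≈ 0.01444
  B=92: 92/255≈0.3608 > 0.04045 → ((0.3608+0.055)/1.055)^2.4 ≈ 0.10702
  L2 = 0.2126×0.13287 + 0.7152×0.01444 + 0.0722×0.10702 ≈ 0.04631
Lighter = 0.56979, Darker = 0.04631
Ratio = (L_lighter + 0.05) / (L_darker + 0.05)
Ratio = (0.56979 + 0.05) / (0.04631 + 0.05) = 0.61979 / 0.09631 ≈ 6.4357
Ratio ≈ 6.44:1


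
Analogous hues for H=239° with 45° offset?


Base hue: 239°
Left analog: (239 - 45) mod 360 = 194°
Right analog: (239 + 45) mod 360 = 284°
Analogous hues = 194° and 284°


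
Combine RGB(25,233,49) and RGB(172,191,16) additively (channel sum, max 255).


Additive: each channel = min(255, C₁+C₂)
R: 25+172 = 197 → 197
G: 233+191 = 424 → 255
B: 49+16 = 65 → 65
= RGB(197, 255, 65)


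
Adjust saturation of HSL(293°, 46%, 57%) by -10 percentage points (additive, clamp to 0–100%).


Original S = 46%
Adjustment = -10 percentage points
New S = 46 + (-10) = 36
Clamp to [0, 100] → 36
= HSL(293°, 36%, 57%)


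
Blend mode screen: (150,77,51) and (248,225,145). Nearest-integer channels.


Screen: C = 255 - (255-A)×(255-B)/255, rounded to nearest integer
R: 255 - (255-150)×(255-248)/255 = 255 - 735/255 ≈ 255 - 2.882 = 252.118 → 252
G: 255 - (255-77)×(255-225)/255 = 255 - 5340/255 ≈ 255 - 20.941 = 234.059 → 234
B: 255 - (255-51)×(255-145)/255 = 255 - 22440/255 ≈ 255 - 88.000 = 167.000 → 167
= RGB(252, 234, 167)


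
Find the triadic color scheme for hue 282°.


Triadic: equally spaced at 120° intervals
H1 = 282°
H2 = (282 + 120) mod 360 = 42°
H3 = (282 + 240) mod 360 = 162°
Triadic = 282°, 42°, 162°


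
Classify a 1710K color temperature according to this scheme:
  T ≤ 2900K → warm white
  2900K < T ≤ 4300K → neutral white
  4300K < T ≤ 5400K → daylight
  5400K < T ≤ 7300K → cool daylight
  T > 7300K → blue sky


Temperature: 1710K
1710K ≤ 2900K → warm white
Classification: warm white


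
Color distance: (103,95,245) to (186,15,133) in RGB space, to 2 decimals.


d = √[(R₁-R₂)² + (G₁-G₂)² + (B₁-B₂)²]
d = √[(103-186)² + (95-15)² + (245-133)²]
d = √[6889 + 6400 + 12544]
d = √25833
d ≈ 160.73


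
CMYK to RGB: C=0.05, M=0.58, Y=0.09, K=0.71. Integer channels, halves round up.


R = 255 × (1-C) × (1-K) = 255 × 0.95 × 0.29 = 70.2525 → 70
G = 255 × (1-M) × (1-K) = 255 × 0.42 × 0.29 = 31.059 → 31
B = 255 × (1-Y) × (1-K) = 255 × 0.91 × 0.29 = 67.2945 → 67
= RGB(70, 31, 67)


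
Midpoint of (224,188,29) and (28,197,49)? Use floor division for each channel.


Midpoint: each channel = ⌊(C₁+C₂)/2⌋
R: ⌊(224+28)/2⌋ = 126
G: ⌊(188+197)/2⌋ = 192
B: ⌊(29+49)/2⌋ = 39
= RGB(126, 192, 39)


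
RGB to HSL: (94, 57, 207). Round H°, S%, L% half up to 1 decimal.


Normalize: R'=94/255≈0.3686, G'=57/255≈0.2235, B'=207/255≈0.8118
Max=207/255, Min=57/255, Δ=Max-Min=150/255
L = (Max+Min)/2 = (207+57)/510 = 264/510 = 0.51764… → L = 51.8%
L > 0.5 → S = Δ/(2-Max-Min) = 150/(510-207-57) = 150/246 = 0.60975… → S = 61.0%
(the 1/255 factors cancel in S and H, so raw channel differences can be used)
Max is B' → H = 60 × ((R-G)/Δ + 4) = 60 × ((94-57)/150 + 4)
  37/150 + 4 = 0.2466… + 4 = 4.2466…
  H = 60 × 4.2466… = 254.8° → H = 254.8°
= HSL(254.8°, 61.0%, 51.8%)


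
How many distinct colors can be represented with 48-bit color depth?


Colors = 2^bits = 2^48
= 281,474,976,710,656 colors


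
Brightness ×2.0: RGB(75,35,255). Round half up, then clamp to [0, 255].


Multiply each channel by 2.0, round half up, clamp to [0, 255]
R: 75×2.0 = 150
G: 35×2.0 = 70
B: 255×2.0 = 510 → clamp → 255
= RGB(150, 70, 255)


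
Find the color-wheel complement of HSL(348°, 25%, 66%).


Complement = opposite side of color wheel = hue + 180°
H' = (348 + 180) mod 360 = 168°
S and L unchanged.
= HSL(168°, 25%, 66%)


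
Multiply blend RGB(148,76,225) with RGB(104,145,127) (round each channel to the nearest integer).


Multiply: C = A×B/255, rounded to nearest integer
R: 148×104/255 = 15392/255 ≈ 60.361 → 60
G: 76×145/255 = 11020/255 ≈ 43.216 → 43
B: 225×127/255 = 28575/255 ≈ 112.059 → 112
= RGB(60, 43, 112)


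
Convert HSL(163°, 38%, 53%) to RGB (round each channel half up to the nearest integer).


H=163°, S=0.38, L=0.53
C = (1-|2L-1|)×S = (1-|0.06|)×0.38 = 0.3572
H' = H/60 = 163/60 ≈ 2.7167; X = C×(1-|H' mod 2 - 1|) ≈ 0.2560
m = L - C/2 = 0.53 - 0.1786 = 0.3514
Sector ⌊H'⌋ = 2 → (R',G',B') = (0.0, 0.3572, ≈0.2560)
RGB = ((R'+m)×255, (G'+m)×255, (B'+m)×255) = (89.607, 180.693, 154.8853)
Round half up → RGB(90, 181, 155)


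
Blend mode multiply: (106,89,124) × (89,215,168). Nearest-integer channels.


Multiply: C = A×B/255, rounded to nearest integer
R: 106×89/255 = 9434/255 ≈ 36.996 → 37
G: 89×215/255 = 19135/255 ≈ 75.039 → 75
B: 124×168/255 = 20832/255 ≈ 81.694 → 82
= RGB(37, 75, 82)


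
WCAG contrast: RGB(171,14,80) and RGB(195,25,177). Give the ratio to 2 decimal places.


Linearize each sRGB channel c=v/255: c/12.92 if c ≤ 0.04045 else ((c+0.055)/1.055)^2.4
L = 0.2126×R_lin + 0.7152×G_lin + 0.0722×B_lin
Color 1 (171,14,80):
  R=171: 171/255≈0.6706 > 0.04045 → ((0.6706+0.055)/1.055)^2.4 ≈ 0.40724
  G=14: 14/255≈0.0549 > 0.04045 → ((0.0549+0.055)/1.055)^2.4 ≈ 0.00439
  B=80: 80/255≈0.3137 > 0.04045 → ((0.3137+0.055)/1.055)^2.4 ≈ 0.08022
  L1 = 0.2126×0.40724 + 0.7152×0.00439 + 0.0722×0.08022 ≈ 0.09551
Color 2 (195,25,177):
  R=195: 195/255≈0.7647 > 0.04045 → ((0.7647+0.055)/1.055)^2.4 ≈ 0.54572
  G=25: 25/255≈0.0980 > 0.04045 → ((0.0980+0.055)/1.055)^2.4 ≈ 0.00972
  B=177: 177/255≈0.6941 > 0.04045 → ((0.6941+0.055)/1.055)^2.4 ≈ 0.43966
  L2 = 0.2126×0.54572 + 0.7152×0.00972 + 0.0722×0.43966 ≈ 0.15472
Lighter = 0.15472, Darker = 0.09551
Ratio = (L_lighter + 0.05) / (L_darker + 0.05)
Ratio = (0.15472 + 0.05) / (0.09551 + 0.05) = 0.20472 / 0.14551 ≈ 1.4069
Ratio ≈ 1.41:1


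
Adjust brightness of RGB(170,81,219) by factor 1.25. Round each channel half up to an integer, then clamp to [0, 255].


Multiply each channel by 1.25, round half up, clamp to [0, 255]
R: 170×1.25 = 212.5 → round → 213
G: 81×1.25 = 101.25 → round → 101
B: 219×1.25 = 273.75 → round → 274 → clamp → 255
= RGB(213, 101, 255)


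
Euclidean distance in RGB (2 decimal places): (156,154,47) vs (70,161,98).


d = √[(R₁-R₂)² + (G₁-G₂)² + (B₁-B₂)²]
d = √[(156-70)² + (154-161)² + (47-98)²]
d = √[7396 + 49 + 2601]
d = √10046
d ≈ 100.23


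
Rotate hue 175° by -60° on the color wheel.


New hue = (H + rotation) mod 360
New hue = (175 -60) mod 360
= 115 mod 360
= 115°


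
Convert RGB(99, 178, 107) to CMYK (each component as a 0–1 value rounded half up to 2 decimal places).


R'=99/255≈0.3882, G'=178/255≈0.6980, B'=107/255≈0.4196
K = 1 - max(R',G',B') = 1 - 178/255 = 77/255 = 0.30196… → 0.30
(1-R'-K)/(1-K) simplifies to (max-R)/max with max = 178:
C = (178-99)/178 = 79/178 = 0.44382… → 0.44
M = (178-178)/178 = 0/178 = 0 → 0.00
Y = (178-107)/178 = 71/178 = 0.39887… → 0.40
= CMYK(0.44, 0.00, 0.40, 0.30)


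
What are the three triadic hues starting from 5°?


Triadic: equally spaced at 120° intervals
H1 = 5°
H2 = (5 + 120) mod 360 = 125°
H3 = (5 + 240) mod 360 = 245°
Triadic = 5°, 125°, 245°


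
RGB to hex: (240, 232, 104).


R = 240 → F0 (hex)
G = 232 → E8 (hex)
B = 104 → 68 (hex)
Hex = #F0E868


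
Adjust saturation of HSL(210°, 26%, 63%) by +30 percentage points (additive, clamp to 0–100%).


Original S = 26%
Adjustment = +30 percentage points
New S = 26 + (30) = 56
Clamp to [0, 100] → 56
= HSL(210°, 56%, 63%)


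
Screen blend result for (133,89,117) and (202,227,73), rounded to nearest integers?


Screen: C = 255 - (255-A)×(255-B)/255, rounded to nearest integer
R: 255 - (255-133)×(255-202)/255 = 255 - 6466/255 ≈ 255 - 25.357 = 229.643 → 230
G: 255 - (255-89)×(255-227)/255 = 255 - 4648/255 ≈ 255 - 18.227 = 236.773 → 237
B: 255 - (255-117)×(255-73)/255 = 255 - 25116/255 ≈ 255 - 98.494 = 156.506 → 157
= RGB(230, 237, 157)


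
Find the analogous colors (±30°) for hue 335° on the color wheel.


Base hue: 335°
Left analog: (335 - 30) mod 360 = 305°
Right analog: (335 + 30) mod 360 = 5°
Analogous hues = 305° and 5°


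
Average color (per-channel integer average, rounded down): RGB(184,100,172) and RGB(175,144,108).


Midpoint: each channel = ⌊(C₁+C₂)/2⌋
R: ⌊(184+175)/2⌋ = 179
G: ⌊(100+144)/2⌋ = 122
B: ⌊(172+108)/2⌋ = 140
= RGB(179, 122, 140)


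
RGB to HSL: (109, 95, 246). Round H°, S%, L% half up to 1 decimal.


Normalize: R'=109/255≈0.4275, G'=95/255≈0.3725, B'=246/255≈0.9647
Max=246/255, Min=95/255, Δ=Max-Min=151/255
L = (Max+Min)/2 = (246+95)/510 = 341/510 = 0.66862… → L = 66.9%
L > 0.5 → S = Δ/(2-Max-Min) = 151/(510-246-95) = 151/169 = 0.89349… → S = 89.3%
(the 1/255 factors cancel in S and H, so raw channel differences can be used)
Max is B' → H = 60 × ((R-G)/Δ + 4) = 60 × ((109-95)/151 + 4)
  14/151 + 4 = 0.0927… + 4 = 4.0927…
  H = 60 × 4.0927… = 245.562…° → H = 245.6°
= HSL(245.6°, 89.3%, 66.9%)


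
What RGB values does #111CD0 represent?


11 → 17 (R)
1C → 28 (G)
D0 → 208 (B)
= RGB(17, 28, 208)


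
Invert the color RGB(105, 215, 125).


Invert: (255-R, 255-G, 255-B)
R: 255-105 = 150
G: 255-215 = 40
B: 255-125 = 130
= RGB(150, 40, 130)


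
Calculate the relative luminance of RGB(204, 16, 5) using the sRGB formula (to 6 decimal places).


Linearize each channel (sRGB transfer function): c = v/255; c_lin = c/12.92 if c ≤ 0.04045, else ((c+0.055)/1.055)^2.4
  R: 204/255 ≈ 0.800000 > 0.04045 → ((0.800000+0.055)/1.055)^2.4 ≈ 0.603827
  G: 16/255 ≈ 0.062745 > 0.04045 → ((0.062745+0.055)/1.055)^2.4 ≈ 0.005182
  B: 5/255 ≈ 0.019608 ≤ 0.04045 → 0.019608/12.92 ≈ 0.001518
R_lin = 0.603827, G_lin = 0.005182, B_lin = 0.001518
L = 0.2126×R + 0.7152×G + 0.0722×B
L = 0.2126×0.603827 + 0.7152×0.005182 + 0.0722×0.001518
L ≈ 0.132189


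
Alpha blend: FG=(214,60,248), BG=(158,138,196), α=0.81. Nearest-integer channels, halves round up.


C = α×F + (1-α)×B, with 1-α = 0.19
R: 0.81×214 + 0.19×158 = 173.34 + 30.02 = 203.36 → 203
G: 0.81×60 + 0.19×138 = 48.60 + 26.22 = 74.82 → 75
B: 0.81×248 + 0.19×196 = 200.88 + 37.24 = 238.12 → 238
= RGB(203, 75, 238)


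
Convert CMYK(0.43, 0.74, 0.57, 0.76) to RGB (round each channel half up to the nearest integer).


R = 255 × (1-C) × (1-K) = 255 × 0.57 × 0.24 = 34.884 → 35
G = 255 × (1-M) × (1-K) = 255 × 0.26 × 0.24 = 15.912 → 16
B = 255 × (1-Y) × (1-K) = 255 × 0.43 × 0.24 = 26.316 → 26
= RGB(35, 16, 26)


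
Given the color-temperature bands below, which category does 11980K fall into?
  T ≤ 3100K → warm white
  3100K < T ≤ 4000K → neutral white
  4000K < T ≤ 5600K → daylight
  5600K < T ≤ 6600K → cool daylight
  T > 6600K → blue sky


Temperature: 11980K
11980K > 6600K → blue sky
Classification: blue sky


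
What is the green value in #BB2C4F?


Color: #BB2C4F
R = BB = 187
G = 2C = 44
B = 4F = 79
Green = 44


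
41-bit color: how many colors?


Colors = 2^bits = 2^41
= 2,199,023,255,552 colors


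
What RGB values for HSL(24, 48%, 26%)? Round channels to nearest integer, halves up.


H=24°, S=0.48, L=0.26
C = (1-|2L-1|)×S = (1-|-0.48|)×0.48 = 0.2496
H' = H/60 = 24/60 ≈ 0.4000; X = C×(1-|H' mod 2 - 1|) = 0.09984
m = L - C/2 = 0.26 - 0.1248 = 0.1352
Sector ⌊H'⌋ = 0 → (R',G',B') = (0.2496, 0.09984, 0.0)
RGB = ((R'+m)×255, (G'+m)×255, (B'+m)×255) = (98.124, 59.9352, 34.476)
Round half up → RGB(98, 60, 34)


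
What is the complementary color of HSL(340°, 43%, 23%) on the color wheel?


Complement = opposite side of color wheel = hue + 180°
H' = (340 + 180) mod 360 = 160°
S and L unchanged.
= HSL(160°, 43%, 23%)


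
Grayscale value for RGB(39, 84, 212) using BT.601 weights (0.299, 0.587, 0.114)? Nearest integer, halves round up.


Gray = 0.299×R + 0.587×G + 0.114×B
Gray = 0.299×39 + 0.587×84 + 0.114×212
Gray = 11.661 + 49.308 + 24.168
Gray = 85.137 → round half up → 85
Gray = 85


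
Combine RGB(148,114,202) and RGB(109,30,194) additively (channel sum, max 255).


Additive: each channel = min(255, C₁+C₂)
R: 148+109 = 257 → 255
G: 114+30 = 144 → 144
B: 202+194 = 396 → 255
= RGB(255, 144, 255)


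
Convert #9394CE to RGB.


93 → 147 (R)
94 → 148 (G)
CE → 206 (B)
= RGB(147, 148, 206)


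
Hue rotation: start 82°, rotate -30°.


New hue = (H + rotation) mod 360
New hue = (82 -30) mod 360
= 52 mod 360
= 52°


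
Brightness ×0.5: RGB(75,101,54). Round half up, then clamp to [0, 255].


Multiply each channel by 0.5, round half up, clamp to [0, 255]
R: 75×0.5 = 37.5 → round → 38
G: 101×0.5 = 50.5 → round → 51
B: 54×0.5 = 27
= RGB(38, 51, 27)


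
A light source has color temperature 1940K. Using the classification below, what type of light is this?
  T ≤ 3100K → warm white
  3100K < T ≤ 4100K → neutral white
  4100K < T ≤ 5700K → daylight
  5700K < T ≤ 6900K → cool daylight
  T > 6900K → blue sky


Temperature: 1940K
1940K ≤ 3100K → warm white
Classification: warm white


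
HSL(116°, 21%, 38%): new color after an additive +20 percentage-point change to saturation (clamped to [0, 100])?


Original S = 21%
Adjustment = +20 percentage points
New S = 21 + (20) = 41
Clamp to [0, 100] → 41
= HSL(116°, 41%, 38%)


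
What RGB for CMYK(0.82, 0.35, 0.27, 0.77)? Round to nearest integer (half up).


R = 255 × (1-C) × (1-K) = 255 × 0.18 × 0.23 = 10.557 → 11
G = 255 × (1-M) × (1-K) = 255 × 0.65 × 0.23 = 38.1225 → 38
B = 255 × (1-Y) × (1-K) = 255 × 0.73 × 0.23 = 42.8145 → 43
= RGB(11, 38, 43)


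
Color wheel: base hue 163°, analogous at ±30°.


Base hue: 163°
Left analog: (163 - 30) mod 360 = 133°
Right analog: (163 + 30) mod 360 = 193°
Analogous hues = 133° and 193°


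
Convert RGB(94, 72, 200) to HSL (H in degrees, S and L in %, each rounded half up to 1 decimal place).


Normalize: R'=94/255≈0.3686, G'=72/255≈0.2824, B'=200/255≈0.7843
Max=200/255, Min=72/255, Δ=Max-Min=128/255
L = (Max+Min)/2 = (200+72)/510 = 272/510 = 0.53333… → L = 53.3%
L > 0.5 → S = Δ/(2-Max-Min) = 128/(510-200-72) = 128/238 = 0.53781… → S = 53.8%
(the 1/255 factors cancel in S and H, so raw channel differences can be used)
Max is B' → H = 60 × ((R-G)/Δ + 4) = 60 × ((94-72)/128 + 4)
  22/128 + 4 = 0.1718… + 4 = 4.1718…
  H = 60 × 4.1718… = 250.312…° → H = 250.3°
= HSL(250.3°, 53.8%, 53.3%)


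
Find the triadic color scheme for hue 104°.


Triadic: equally spaced at 120° intervals
H1 = 104°
H2 = (104 + 120) mod 360 = 224°
H3 = (104 + 240) mod 360 = 344°
Triadic = 104°, 224°, 344°


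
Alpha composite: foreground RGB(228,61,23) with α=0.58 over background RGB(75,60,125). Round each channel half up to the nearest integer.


C = α×F + (1-α)×B, with 1-α = 0.42
R: 0.58×228 + 0.42×75 = 132.24 + 31.50 = 163.74 → 164
G: 0.58×61 + 0.42×60 = 35.38 + 25.20 = 60.58 → 61
B: 0.58×23 + 0.42×125 = 13.34 + 52.50 = 65.84 → 66
= RGB(164, 61, 66)


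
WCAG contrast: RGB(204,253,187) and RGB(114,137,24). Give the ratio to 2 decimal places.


Linearize each sRGB channel c=v/255: c/12.92 if c ≤ 0.04045 else ((c+0.055)/1.055)^2.4
L = 0.2126×R_lin + 0.7152×G_lin + 0.0722×B_lin
Color 1 (204,253,187):
  R=204: 204/255≈0.8000 > 0.04045 → ((0.8000+0.055)/1.055)^2.4 ≈ 0.60383
  G=253: 253/255≈0.9922 > 0.04045 → ((0.9922+0.055)/1.055)^2.4 ≈ 0.98225
  B=187: 187/255≈0.7333 > 0.04045 → ((0.7333+0.055)/1.055)^2.4 ≈ 0.49693
  L1 = 0.2126×0.60383 + 0.7152×0.98225 + 0.0722×0.49693 ≈ 0.86676
Color 2 (114,137,24):
  R=114: 114/255≈0.4471 > 0.04045 → ((0.4471+0.055)/1.055)^2.4 ≈ 0.16827
  G=137: 137/255≈0.5373 > 0.04045 → ((0.5373+0.055)/1.055)^2.4 ≈ 0.25016
  B=24: 24/255≈0.0941 > 0.04045 → ((0.0941+0.055)/1.055)^2.4 ≈ 0.00913
  L2 = 0.2126×0.16827 + 0.7152×0.25016 + 0.0722×0.00913 ≈ 0.21535
Lighter = 0.86676, Darker = 0.21535
Ratio = (L_lighter + 0.05) / (L_darker + 0.05)
Ratio = (0.86676 + 0.05) / (0.21535 + 0.05) = 0.91676 / 0.26535 ≈ 3.4549
Ratio ≈ 3.45:1


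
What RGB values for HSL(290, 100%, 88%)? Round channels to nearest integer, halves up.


H=290°, S=1.00, L=0.88
C = (1-|2L-1|)×S = (1-|0.76|)×1.00 = 0.24
H' = H/60 = 290/60 ≈ 4.8333; X = C×(1-|H' mod 2 - 1|) = 0.2
m = L - C/2 = 0.88 - 0.12 = 0.76
Sector ⌊H'⌋ = 4 → (R',G',B') = (0.2, 0.0, 0.24)
RGB = ((R'+m)×255, (G'+m)×255, (B'+m)×255) = (244.8, 193.8, 255.0)
Round half up → RGB(245, 194, 255)


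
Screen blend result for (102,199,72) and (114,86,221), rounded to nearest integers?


Screen: C = 255 - (255-A)×(255-B)/255, rounded to nearest integer
R: 255 - (255-102)×(255-114)/255 = 255 - 21573/255 ≈ 255 - 84.600 = 170.400 → 170
G: 255 - (255-199)×(255-86)/255 = 255 - 9464/255 ≈ 255 - 37.114 = 217.886 → 218
B: 255 - (255-72)×(255-221)/255 = 255 - 6222/255 ≈ 255 - 24.400 = 230.600 → 231
= RGB(170, 218, 231)


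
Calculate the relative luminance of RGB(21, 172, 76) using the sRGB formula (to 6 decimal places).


Linearize each channel (sRGB transfer function): c = v/255; c_lin = c/12.92 if c ≤ 0.04045, else ((c+0.055)/1.055)^2.4
  R: 21/255 ≈ 0.082353 > 0.04045 → ((0.082353+0.055)/1.055)^2.4 ≈ 0.007499
  G: 172/255 ≈ 0.674510 > 0.04045 → ((0.674510+0.055)/1.055)^2.4 ≈ 0.412543
  B: 76/255 ≈ 0.298039 > 0.04045 → ((0.298039+0.055)/1.055)^2.4 ≈ 0.072272
R_lin = 0.007499, G_lin = 0.412543, B_lin = 0.072272
L = 0.2126×R + 0.7152×G + 0.0722×B
L = 0.2126×0.007499 + 0.7152×0.412543 + 0.0722×0.072272
L ≈ 0.301863


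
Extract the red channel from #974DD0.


Color: #974DD0
R = 97 = 151
G = 4D = 77
B = D0 = 208
Red = 151
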